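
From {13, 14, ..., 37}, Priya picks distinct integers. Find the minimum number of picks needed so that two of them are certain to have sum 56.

17

A set avoiding the sum 56 can contain at most one of each pair {x, 56−x}, plus the 7 elements whose complement lies outside the range or equal to its own complement.
The integers 13, …, 28 (16 of them) are such a set: any two sum to at least 13+14 = 27 and at most 27+28 = 55 < 56.
Pigeonhole: any 17th integer completes one of the 9 pairs, so 17 choices force a sum of 56.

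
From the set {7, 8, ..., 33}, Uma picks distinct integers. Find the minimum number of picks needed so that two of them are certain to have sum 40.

A set avoiding the sum 40 can contain at most one of each pair {x, 40−x}, plus the 1 element equal to its own complement.
The integers 20, …, 33 (14 of them) are such a set: any two sum to at least 20+21 = 41 > 40.
By the pigeonhole principle, any 15th integer completes one of the 13 pairs, so 15 choices force a sum of 40.

15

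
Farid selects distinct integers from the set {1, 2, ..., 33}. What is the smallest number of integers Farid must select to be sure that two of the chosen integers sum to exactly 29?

20

A set avoiding the sum 29 can contain at most one of each pair {x, 29−x}, plus the 5 elements whose complement lies outside the range.
The integers 15, …, 33 (19 of them) are such a set: any two sum to at least 15+16 = 31 > 29.
Pigeonhole: any 20th integer completes one of the 14 pairs, so 20 choices force a sum of 29.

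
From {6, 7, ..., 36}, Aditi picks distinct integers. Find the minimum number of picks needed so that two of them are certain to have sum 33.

21

Two chosen integers sum to 33 exactly when both halves of some pair {x, 33−x} with 6 ≤ x ≤ 33−x ≤ 27 are chosen — 11 such pairs.
The remaining 9 elements (those with no distinct partner in range) can never complete a 33-sum, so the worst case takes all of them and one from each pair: 9 + 11 = 20.
Pigeonhole: the 21st integer has to be the second member of some pair, so 20 + 1 = 21.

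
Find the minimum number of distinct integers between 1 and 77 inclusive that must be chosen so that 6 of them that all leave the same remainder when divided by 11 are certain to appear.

56

The 11 residue classes mod 11 are the pigeonholes.
With 55 integers one could put 5 in each residue class and have no class reach 6.
The 56th integer pushes some class to 6, so 11·5 + 1 = 56.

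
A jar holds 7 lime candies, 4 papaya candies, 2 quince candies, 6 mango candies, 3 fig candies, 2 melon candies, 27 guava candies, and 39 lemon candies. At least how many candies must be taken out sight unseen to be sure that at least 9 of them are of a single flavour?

41

By pigeonhole, the 8 flavours are the holes; the candies drawn are the pigeons.
To avoid 9 of any one flavour, the worst case takes at most 8 of each flavour, or every candy of a flavour that has fewer than 8.
That gives 7 + 4 + 2 + 6 + 3 + 2 + 8 + 8 = 40 candies with no flavour reaching 9.
The next candy forces some flavour to 9, so 40 + 1 = 41.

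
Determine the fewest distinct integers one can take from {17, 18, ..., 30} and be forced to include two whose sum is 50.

A set avoiding the sum 50 can contain at most one of each pair {x, 50−x}, plus the 4 elements whose complement lies outside the range or equal to its own complement.
The integers 17, …, 25 (9 of them) are such a set: any two sum to at least 17+18 = 35 and at most 24+25 = 49 < 50.
Any 10th integer completes one of the 5 pairs, so 10 choices force a sum of 50.

10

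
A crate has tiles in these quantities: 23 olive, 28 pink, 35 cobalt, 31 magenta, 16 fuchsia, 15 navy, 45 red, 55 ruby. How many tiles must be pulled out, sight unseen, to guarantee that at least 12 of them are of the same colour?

Pigeonhole: put each drawn tile into a box by colour. The largest draw with every box below 12 takes min(count, 11) from each colour.
Σ min(cᵢ, 11) = 11 + 11 + 11 + 11 + 11 + 11 + 11 + 11 = 88.
Draw number 88 + 1 = 89 must push one box to 12.

89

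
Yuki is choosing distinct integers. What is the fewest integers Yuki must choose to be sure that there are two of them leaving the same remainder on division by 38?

39

The 38 residue classes mod 38 are the pigeonholes.
With 38 integers one could put 1 in each residue class and have no class reach 2.
The 39th integer pushes some class to 2, so 38·1 + 1 = 39.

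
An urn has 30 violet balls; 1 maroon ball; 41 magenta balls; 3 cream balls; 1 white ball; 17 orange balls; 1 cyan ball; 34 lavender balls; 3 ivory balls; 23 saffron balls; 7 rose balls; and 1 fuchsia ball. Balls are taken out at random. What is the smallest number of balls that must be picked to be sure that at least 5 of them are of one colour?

35

An adversary could hand out at most 4 balls per colour (6 colours run out sooner): 4 + 1 + 4 + 3 + 1 + 4 + 1 + 4 + 3 + 4 + 4 + 1 = 34 balls and still no colour has 5.
One more ball lands in a colour already at 4, so 35 draws are enough and 34 are not.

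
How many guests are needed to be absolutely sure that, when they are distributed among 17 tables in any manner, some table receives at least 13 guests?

205

With 204 guests one could put exactly 12 in each of the 17 tables, and no table would reach 13.
One more guest must land in a table that already has 12, giving it 13.
So 17 × 12 + 1 = 205 guests are required.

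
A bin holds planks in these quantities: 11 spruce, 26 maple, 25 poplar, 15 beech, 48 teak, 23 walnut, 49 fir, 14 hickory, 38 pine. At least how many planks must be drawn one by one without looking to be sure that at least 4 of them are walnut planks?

230

In the worst case for collecting walnut planks, every non-walnut plank comes out first.
There are 11 + 26 + 25 + 15 + 48 + 49 + 14 + 38 = 226 non-walnut planks altogether.
After those, each further plank must be walnut, so 226 + 4 = 230 draws guarantee 4 walnut planks.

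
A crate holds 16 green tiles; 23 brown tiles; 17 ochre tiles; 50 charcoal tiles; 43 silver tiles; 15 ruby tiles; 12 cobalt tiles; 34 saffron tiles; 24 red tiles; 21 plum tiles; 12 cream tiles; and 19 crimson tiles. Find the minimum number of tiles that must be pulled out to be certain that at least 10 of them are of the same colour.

The 12 colours are the holes; the tiles drawn are the pigeons.
To avoid 10 of any one colour, the worst case takes at most 9 of each colour.
That gives 9 + 9 + 9 + 9 + 9 + 9 + 9 + 9 + 9 + 9 + 9 + 9 = 108 tiles with no colour reaching 10.
The next tile forces some colour to 10, so 108 + 1 = 109.

109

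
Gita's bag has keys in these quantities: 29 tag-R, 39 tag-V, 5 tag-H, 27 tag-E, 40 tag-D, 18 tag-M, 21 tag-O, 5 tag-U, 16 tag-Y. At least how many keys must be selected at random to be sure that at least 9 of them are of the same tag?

67

By pigeonhole, the 9 tags are the holes; the keys drawn are the pigeons.
To avoid 9 of any one tag, the worst case takes at most 8 of each tag, or every key of a tag that has fewer than 8.
That gives 8 + 8 + 5 + 8 + 8 + 8 + 8 + 5 + 8 = 66 keys with no tag reaching 9.
The next key forces some tag to 9, so 66 + 1 = 67.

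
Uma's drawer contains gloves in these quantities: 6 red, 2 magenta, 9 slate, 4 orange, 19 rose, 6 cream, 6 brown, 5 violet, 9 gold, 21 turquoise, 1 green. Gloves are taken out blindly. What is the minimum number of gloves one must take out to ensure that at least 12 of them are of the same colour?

71

The 11 colours are the holes; the gloves drawn are the pigeons.
To avoid 12 of any one colour, the worst case takes at most 11 of each colour, or every glove of a colour that has fewer than 11.
That gives 6 + 2 + 9 + 4 + 11 + 6 + 6 + 5 + 9 + 11 + 1 = 70 gloves with no colour reaching 12.
The next glove forces some colour to 12, so 70 + 1 = 71.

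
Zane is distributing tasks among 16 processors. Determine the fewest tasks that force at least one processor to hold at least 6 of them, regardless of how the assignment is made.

With 80 tasks one could put exactly 5 in each of the 16 processors, and no processor would reach 6.
One more task must land in a processor that already has 5, giving it 6.
So 16 × 5 + 1 = 81 tasks are required.

81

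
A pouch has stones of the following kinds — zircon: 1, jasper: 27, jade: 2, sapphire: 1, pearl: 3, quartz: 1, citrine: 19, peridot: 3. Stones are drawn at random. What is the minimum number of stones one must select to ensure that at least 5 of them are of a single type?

20

The 8 types are the holes; the stones drawn are the pigeons.
To avoid 5 of any one type, the worst case takes at most 4 of each type, or every stone of a type that has fewer than 4.
That gives 1 + 4 + 2 + 1 + 3 + 1 + 4 + 3 = 19 stones with no type reaching 5.
The next stone forces some type to 5, so 19 + 1 = 20.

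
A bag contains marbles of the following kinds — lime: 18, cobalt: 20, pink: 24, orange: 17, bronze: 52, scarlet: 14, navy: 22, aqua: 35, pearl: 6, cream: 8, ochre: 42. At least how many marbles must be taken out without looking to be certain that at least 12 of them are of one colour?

114

Pigeonhole: the 11 colours are the holes; the marbles drawn are the pigeons.
To avoid 12 of any one colour, the worst case takes at most 11 of each colour, or every marble of a colour that has fewer than 11.
That gives 11 + 11 + 11 + 11 + 11 + 11 + 11 + 11 + 6 + 8 + 11 = 113 marbles with no colour reaching 12.
The next marble forces some colour to 12, so 113 + 1 = 114.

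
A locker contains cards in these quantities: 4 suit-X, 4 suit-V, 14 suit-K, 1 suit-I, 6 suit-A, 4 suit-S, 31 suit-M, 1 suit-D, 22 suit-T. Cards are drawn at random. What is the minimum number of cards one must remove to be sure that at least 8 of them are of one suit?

42

An adversary could hand out at most 7 cards per suit (6 suits run out sooner): 4 + 4 + 7 + 1 + 6 + 4 + 7 + 1 + 7 = 41 cards and still no suit has 8.
By pigeonhole, one more card lands in a suit already at 7, so 42 draws are enough and 41 are not.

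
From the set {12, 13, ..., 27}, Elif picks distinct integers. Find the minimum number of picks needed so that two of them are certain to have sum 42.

A set avoiding the sum 42 can contain at most one of each pair {x, 42−x}, plus the 4 elements whose complement lies outside the range or equal to its own complement.
The integers 12, …, 21 (10 of them) are such a set: any two sum to at least 12+13 = 25 and at most 20+21 = 41 < 42.
Pigeonhole: any 11th integer completes one of the 6 pairs, so 11 choices force a sum of 42.

11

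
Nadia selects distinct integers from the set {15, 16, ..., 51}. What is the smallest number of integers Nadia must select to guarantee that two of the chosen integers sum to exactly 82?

28

Group the elements by complementary pair {x, 82−x}: {31,51}, {32,50}, {33,49}, …, giving 10 two-element pairs, the single value 41 (it cannot pair with itself since the integers are distinct), and 16 integers whose partner 82−x falls outside [15,51].
Pigeonhole: treating each of those 27 groups as a pigeonhole, one can pick one integer per group — 27 integers — with no two summing to 82.
The 28th integer lands in an occupied pair, forcing a sum of 82.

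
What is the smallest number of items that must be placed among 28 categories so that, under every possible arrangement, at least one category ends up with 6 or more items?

141

With 140 items one could put exactly 5 in each of the 28 categories, and no category would reach 6.
One more item must land in a category that already has 5, giving it 6.
So 28 × 5 + 1 = 141 items are required.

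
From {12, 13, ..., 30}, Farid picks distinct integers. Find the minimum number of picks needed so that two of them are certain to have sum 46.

13

Two chosen integers sum to 46 exactly when both halves of some pair {x, 46−x} with 16 ≤ x ≤ 46−x ≤ 30 are chosen — 7 such pairs.
The remaining 5 elements (those with no distinct partner in range) can never complete a 46-sum, so the worst case takes all of them and one from each pair: 5 + 7 = 12.
The 13th integer has to be the second member of some pair, so 12 + 1 = 13.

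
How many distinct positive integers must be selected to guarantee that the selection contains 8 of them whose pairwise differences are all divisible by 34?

239

Integers whose pairwise differences are multiples of 34 are exactly those sharing a remainder mod 34. By pigeonhole, the 34 residue classes mod 34 are the pigeonholes.
With 238 integers one could put 7 in each residue class and have no class reach 8.
The 239th integer pushes some class to 8, so 34·7 + 1 = 239.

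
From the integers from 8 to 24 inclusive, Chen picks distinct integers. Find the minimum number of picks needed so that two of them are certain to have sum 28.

Two chosen integers sum to 28 exactly when both halves of some pair {x, 28−x} with 8 ≤ x ≤ 28−x ≤ 20 are chosen — 6 such pairs.
The remaining 5 elements (those with no distinct partner in range) can never complete a 28-sum, so the worst case takes all of them and one from each pair: 5 + 6 = 11.
The 12th integer has to be the second member of some pair, so 11 + 1 = 12.

12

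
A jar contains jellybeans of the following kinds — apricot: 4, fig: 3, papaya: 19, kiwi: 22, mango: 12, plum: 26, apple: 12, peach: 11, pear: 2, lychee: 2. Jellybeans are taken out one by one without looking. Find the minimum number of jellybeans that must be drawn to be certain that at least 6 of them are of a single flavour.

An adversary could hand out at most 5 jellybeans per flavour (4 flavours run out sooner): 4 + 3 + 5 + 5 + 5 + 5 + 5 + 5 + 2 + 2 = 41 jellybeans and still no flavour has 6.
One more jellybean lands in a flavour already at 5, so 42 draws are enough and 41 are not.

42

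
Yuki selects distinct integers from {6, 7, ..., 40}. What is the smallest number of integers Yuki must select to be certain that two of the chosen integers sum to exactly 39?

22

Group the elements by complementary pair {x, 39−x}: {6,33}, {7,32}, {8,31}, …, giving 14 two-element pairs and 7 integers whose partner 39−x falls outside [6,40].
Treating each of those 21 groups as a pigeonhole, one can pick one integer per group — 21 integers — with no two summing to 39.
The 22nd integer lands in an occupied pair, forcing a sum of 39.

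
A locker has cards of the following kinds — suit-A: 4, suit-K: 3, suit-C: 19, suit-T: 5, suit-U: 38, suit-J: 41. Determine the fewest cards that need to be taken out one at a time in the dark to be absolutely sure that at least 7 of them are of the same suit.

An adversary could hand out at most 6 cards per suit (suit-A, suit-K, suit-T run out sooner): 4 + 3 + 6 + 5 + 6 + 6 = 30 cards and still no suit has 7.
One more card lands in a suit already at 6, so 31 draws are enough and 30 are not.

31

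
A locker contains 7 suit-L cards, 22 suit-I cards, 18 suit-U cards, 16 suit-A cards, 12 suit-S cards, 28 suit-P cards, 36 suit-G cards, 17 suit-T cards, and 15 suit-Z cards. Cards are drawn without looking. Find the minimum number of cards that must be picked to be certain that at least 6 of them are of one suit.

An adversary could hand out at most 5 cards per suit: 5 + 5 + 5 + 5 + 5 + 5 + 5 + 5 + 5 = 45 cards and still no suit has 6.
By the pigeonhole principle, one more card lands in a suit already at 5, so 46 draws are enough and 45 are not.

46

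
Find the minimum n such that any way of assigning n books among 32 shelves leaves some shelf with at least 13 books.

385

With 384 books one could put exactly 12 in each of the 32 shelves, and no shelf would reach 13.
By pigeonhole, one more book must land in a shelf that already has 12, giving it 13.
So 32 × 12 + 1 = 385 books are required.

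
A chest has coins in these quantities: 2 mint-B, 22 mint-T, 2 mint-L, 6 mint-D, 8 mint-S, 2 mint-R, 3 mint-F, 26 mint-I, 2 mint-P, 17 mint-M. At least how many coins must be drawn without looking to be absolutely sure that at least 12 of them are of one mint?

59

By the pigeonhole principle, the 10 mints are the holes; the coins drawn are the pigeons.
To avoid 12 of any one mint, the worst case takes at most 11 of each mint, or every coin of a mint that has fewer than 11.
That gives 2 + 11 + 2 + 6 + 8 + 2 + 3 + 11 + 2 + 11 = 58 coins with no mint reaching 12.
The next coin forces some mint to 12, so 58 + 1 = 59.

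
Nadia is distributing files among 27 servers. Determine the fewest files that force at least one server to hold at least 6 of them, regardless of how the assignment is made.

136

With 135 files one could put exactly 5 in each of the 27 servers, and no server would reach 6.
By pigeonhole, one more file must land in a server that already has 5, giving it 6.
So 27 × 5 + 1 = 136 files are required.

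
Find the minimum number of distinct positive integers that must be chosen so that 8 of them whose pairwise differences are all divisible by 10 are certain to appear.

71

Integers whose pairwise differences are multiples of 10 are exactly those sharing a remainder mod 10. The 10 residue classes mod 10 are the pigeonholes.
With 70 integers one could put 7 in each residue class and have no class reach 8.
The 71st integer pushes some class to 8, so 10·7 + 1 = 71.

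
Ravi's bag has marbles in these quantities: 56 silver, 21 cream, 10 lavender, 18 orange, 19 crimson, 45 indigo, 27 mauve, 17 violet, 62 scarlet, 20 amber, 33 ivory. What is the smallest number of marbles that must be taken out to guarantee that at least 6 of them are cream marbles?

313

In the worst case for collecting cream marbles, every non-cream marble comes out first.
There are 56 + 10 + 18 + 19 + 45 + 27 + 17 + 62 + 20 + 33 = 307 non-cream marbles altogether.
After those, each further marble must be cream, so 307 + 6 = 313 draws guarantee 6 cream marbles.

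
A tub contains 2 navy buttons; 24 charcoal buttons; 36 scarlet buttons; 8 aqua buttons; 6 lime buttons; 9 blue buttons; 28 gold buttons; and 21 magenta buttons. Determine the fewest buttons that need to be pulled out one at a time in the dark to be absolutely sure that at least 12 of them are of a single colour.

70

An adversary could hand out at most 11 buttons per colour (4 colours run out sooner): 2 + 11 + 11 + 8 + 6 + 9 + 11 + 11 = 69 buttons and still no colour has 12.
By pigeonhole, one more button lands in a colour already at 11, so 70 draws are enough and 69 are not.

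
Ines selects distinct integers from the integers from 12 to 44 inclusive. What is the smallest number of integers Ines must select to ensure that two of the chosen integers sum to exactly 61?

20

Group the elements by complementary pair {x, 61−x}: {17,44}, {18,43}, {19,42}, …, giving 14 two-element pairs and 5 integers whose partner 61−x falls outside [12,44].
By the pigeonhole principle, treating each of those 19 groups as a pigeonhole, one can pick one integer per group — 19 integers — with no two summing to 61.
The 20th integer lands in an occupied pair, forcing a sum of 61.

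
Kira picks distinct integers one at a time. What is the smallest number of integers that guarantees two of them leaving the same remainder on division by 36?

37

By the pigeonhole principle, the 36 residue classes mod 36 are the pigeonholes.
With 36 integers one could put 1 in each residue class and have no class reach 2.
The 37th integer pushes some class to 2, so 36·1 + 1 = 37.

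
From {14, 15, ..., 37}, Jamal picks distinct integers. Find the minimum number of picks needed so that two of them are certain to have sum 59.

17

A set avoiding the sum 59 can contain at most one of each pair {x, 59−x}, plus the 8 elements whose complement lies outside the range.
The integers 14, …, 29 (16 of them) are such a set: any two sum to at least 14+15 = 29 and at most 28+29 = 57 < 59.
Any 17th integer completes one of the 8 pairs, so 17 choices force a sum of 59.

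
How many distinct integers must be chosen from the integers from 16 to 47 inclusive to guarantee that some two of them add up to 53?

A set avoiding the sum 53 can contain at most one of each pair {x, 53−x}, plus the 10 elements whose complement lies outside the range.
The integers 27, …, 47 (21 of them) are such a set: any two sum to at least 27+28 = 55 > 53.
Any 22nd integer completes one of the 11 pairs, so 22 choices force a sum of 53.

22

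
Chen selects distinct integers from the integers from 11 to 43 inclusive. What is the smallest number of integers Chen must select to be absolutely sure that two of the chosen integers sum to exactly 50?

20

A set avoiding the sum 50 can contain at most one of each pair {x, 50−x}, plus the 5 elements whose complement lies outside the range or equal to its own complement.
The integers 25, …, 43 (19 of them) are such a set: any two sum to at least 25+26 = 51 > 50.
Any 20th integer completes one of the 14 pairs, so 20 choices force a sum of 50.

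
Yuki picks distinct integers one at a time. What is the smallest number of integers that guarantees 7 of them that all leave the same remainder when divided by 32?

193

By the pigeonhole principle, the 32 residue classes mod 32 are the pigeonholes.
With 192 integers one could put 6 in each residue class and have no class reach 7.
The 193rd integer pushes some class to 7, so 32·6 + 1 = 193.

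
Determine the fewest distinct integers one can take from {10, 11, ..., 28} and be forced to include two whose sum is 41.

A set avoiding the sum 41 can contain at most one of each pair {x, 41−x}, plus the 3 elements whose complement lies outside the range.
The integers 10, …, 20 (11 of them) are such a set: any two sum to at least 10+11 = 21 and at most 19+20 = 39 < 41.
By the pigeonhole principle, any 12th integer completes one of the 8 pairs, so 12 choices force a sum of 41.

12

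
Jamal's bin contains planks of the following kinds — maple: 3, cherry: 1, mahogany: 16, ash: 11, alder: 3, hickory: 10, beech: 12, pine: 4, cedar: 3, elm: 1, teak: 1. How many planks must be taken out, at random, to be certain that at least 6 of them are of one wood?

An adversary could hand out at most 5 planks per wood (7 woods run out sooner): 3 + 1 + 5 + 5 + 3 + 5 + 5 + 4 + 3 + 1 + 1 = 36 planks and still no wood has 6.
Pigeonhole: one more plank lands in a wood already at 5, so 37 draws are enough and 36 are not.

37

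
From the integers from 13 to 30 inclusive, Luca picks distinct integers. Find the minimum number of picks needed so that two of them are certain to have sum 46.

A set avoiding the sum 46 can contain at most one of each pair {x, 46−x}, plus the 4 elements whose complement lies outside the range or equal to its own complement.
The integers 13, …, 23 (11 of them) are such a set: any two sum to at least 13+14 = 27 and at most 22+23 = 45 < 46.
Any 12th integer completes one of the 7 pairs, so 12 choices force a sum of 46.

12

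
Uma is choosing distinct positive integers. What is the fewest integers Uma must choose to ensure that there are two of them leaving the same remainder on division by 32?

33

The 32 residue classes mod 32 are the pigeonholes.
With 32 integers one could put 1 in each residue class and have no class reach 2.
The 33rd integer pushes some class to 2, so 32·1 + 1 = 33.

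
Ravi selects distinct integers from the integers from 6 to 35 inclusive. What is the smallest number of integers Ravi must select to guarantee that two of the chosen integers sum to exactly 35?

A set avoiding the sum 35 can contain at most one of each pair {x, 35−x}, plus the 6 elements whose complement lies outside the range.
The integers 18, …, 35 (18 of them) are such a set: any two sum to at least 18+19 = 37 > 35.
Any 19th integer completes one of the 12 pairs, so 19 choices force a sum of 35.

19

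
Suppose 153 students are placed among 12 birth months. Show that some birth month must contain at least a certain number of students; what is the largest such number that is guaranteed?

Pigeonhole: the 12 birth months are the holes and the 153 students are the pigeons.
If every birth month held at most 12 students, the total would be at most 12 × 12 = 144, which is less than 153.
So some birth month holds at least ⌈153/12⌉ = 13 students.

13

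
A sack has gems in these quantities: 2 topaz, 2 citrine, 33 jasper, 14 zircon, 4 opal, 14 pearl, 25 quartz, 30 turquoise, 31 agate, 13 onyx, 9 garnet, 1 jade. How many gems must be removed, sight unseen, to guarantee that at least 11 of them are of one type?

By the pigeonhole principle, put each drawn gem into a box by type. The largest draw with every box below 11 takes min(count, 10) from each type; types with fewer than 10 contribute all they have.
Σ min(cᵢ, 10) = 2 + 2 + 10 + 10 + 4 + 10 + 10 + 10 + 10 + 10 + 9 + 1 = 88.
Draw number 88 + 1 = 89 must push one box to 11.

89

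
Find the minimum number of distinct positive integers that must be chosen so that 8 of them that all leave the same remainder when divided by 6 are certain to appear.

43

The 6 residue classes mod 6 are the pigeonholes.
With 42 integers one could put 7 in each residue class and have no class reach 8.
The 43rd integer pushes some class to 8, so 6·7 + 1 = 43.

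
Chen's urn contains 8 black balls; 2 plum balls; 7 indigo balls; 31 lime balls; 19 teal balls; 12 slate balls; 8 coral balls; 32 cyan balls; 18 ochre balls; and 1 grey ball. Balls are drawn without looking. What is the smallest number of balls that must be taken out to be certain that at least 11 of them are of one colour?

77

By pigeonhole, the 10 colours are the holes; the balls drawn are the pigeons.
To avoid 11 of any one colour, the worst case takes at most 10 of each colour, or every ball of a colour that has fewer than 10.
That gives 8 + 2 + 7 + 10 + 10 + 10 + 8 + 10 + 10 + 1 = 76 balls with no colour reaching 11.
The next ball forces some colour to 11, so 76 + 1 = 77.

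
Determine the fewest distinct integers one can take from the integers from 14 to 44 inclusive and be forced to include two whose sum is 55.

18

Two chosen integers sum to 55 exactly when both halves of some pair {x, 55−x} with 14 ≤ x ≤ 55−x ≤ 41 are chosen — 14 such pairs.
The remaining 3 elements (those with no distinct partner in range) can never complete a 55-sum, so the worst case takes all of them and one from each pair: 3 + 14 = 17.
The 18th integer has to be the second member of some pair, so 17 + 1 = 18.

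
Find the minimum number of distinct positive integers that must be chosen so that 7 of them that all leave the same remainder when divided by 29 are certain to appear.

175

The 29 residue classes mod 29 are the pigeonholes.
With 174 integers one could put 6 in each residue class and have no class reach 7.
The 175th integer pushes some class to 7, so 29·6 + 1 = 175.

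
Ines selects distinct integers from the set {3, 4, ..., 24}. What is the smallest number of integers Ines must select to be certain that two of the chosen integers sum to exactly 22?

Group the elements by complementary pair {x, 22−x}: {3,19}, {4,18}, {5,17}, …, giving 8 two-element pairs, the single value 11 (it cannot pair with itself since the integers are distinct), and 5 integers whose partner 22−x falls outside [3,24].
By pigeonhole, treating each of those 14 groups as a pigeonhole, one can pick one integer per group — 14 integers — with no two summing to 22.
The 15th integer lands in an occupied pair, forcing a sum of 22.

15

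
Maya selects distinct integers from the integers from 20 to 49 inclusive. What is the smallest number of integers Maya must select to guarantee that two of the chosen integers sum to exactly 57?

A set avoiding the sum 57 can contain at most one of each pair {x, 57−x}, plus the 12 elements whose complement lies outside the range.
The integers 29, …, 49 (21 of them) are such a set: any two sum to at least 29+30 = 59 > 57.
By the pigeonhole principle, any 22nd integer completes one of the 9 pairs, so 22 choices force a sum of 57.

22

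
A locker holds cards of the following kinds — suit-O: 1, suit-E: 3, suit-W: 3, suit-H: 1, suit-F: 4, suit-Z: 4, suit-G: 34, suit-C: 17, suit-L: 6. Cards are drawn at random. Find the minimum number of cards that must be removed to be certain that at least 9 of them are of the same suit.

39

By the pigeonhole principle, put each drawn card into a box by suit. The largest draw with every box below 9 takes min(count, 8) from each suit; suits with fewer than 8 contribute all they have.
Σ min(cᵢ, 8) = 1 + 3 + 3 + 1 + 4 + 4 + 8 + 8 + 6 = 38.
Draw number 38 + 1 = 39 must push one box to 9.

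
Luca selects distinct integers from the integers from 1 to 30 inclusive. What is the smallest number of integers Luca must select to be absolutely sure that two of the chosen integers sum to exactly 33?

Group the elements by complementary pair {x, 33−x}: {3,30}, {4,29}, {5,28}, …, giving 14 two-element pairs and 2 integers whose partner 33−x falls outside [1,30].
By pigeonhole, treating each of those 16 groups as a pigeonhole, one can pick one integer per group — 16 integers — with no two summing to 33.
The 17th integer lands in an occupied pair, forcing a sum of 33.

17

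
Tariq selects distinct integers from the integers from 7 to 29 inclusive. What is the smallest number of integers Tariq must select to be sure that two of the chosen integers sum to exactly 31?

Group the elements by complementary pair {x, 31−x}: {7,24}, {8,23}, {9,22}, …, giving 9 two-element pairs and 5 integers whose partner 31−x falls outside [7,29].
By pigeonhole, treating each of those 14 groups as a pigeonhole, one can pick one integer per group — 14 integers — with no two summing to 31.
The 15th integer lands in an occupied pair, forcing a sum of 31.

15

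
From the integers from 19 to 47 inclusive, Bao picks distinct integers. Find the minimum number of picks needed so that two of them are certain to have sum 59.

19

A set avoiding the sum 59 can contain at most one of each pair {x, 59−x}, plus the 7 elements whose complement lies outside the range.
The integers 30, …, 47 (18 of them) are such a set: any two sum to at least 30+31 = 61 > 59.
Pigeonhole: any 19th integer completes one of the 11 pairs, so 19 choices force a sum of 59.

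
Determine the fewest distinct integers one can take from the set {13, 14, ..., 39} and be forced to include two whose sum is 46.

Two chosen integers sum to 46 exactly when both halves of some pair {x, 46−x} with 13 ≤ x ≤ 46−x ≤ 33 are chosen — 10 such pairs.
The remaining 7 elements (those with no distinct partner in range) can never complete a 46-sum, so the worst case takes all of them and one from each pair: 7 + 10 = 17.
The 18th integer has to be the second member of some pair, so 17 + 1 = 18.

18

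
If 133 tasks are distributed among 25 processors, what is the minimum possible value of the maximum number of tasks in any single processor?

Pigeonhole: the 25 processors are the holes and the 133 tasks are the pigeons.
If every processor held at most 5 tasks, the total would be at most 25 × 5 = 125, which is less than 133.
So some processor holds at least ⌈133/25⌉ = 6 tasks.

6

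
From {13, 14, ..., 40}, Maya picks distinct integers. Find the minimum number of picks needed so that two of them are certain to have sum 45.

19

Two chosen integers sum to 45 exactly when both halves of some pair {x, 45−x} with 13 ≤ x ≤ 45−x ≤ 32 are chosen — 10 such pairs.
The remaining 8 elements (those with no distinct partner in range) can never complete a 45-sum, so the worst case takes all of them and one from each pair: 8 + 10 = 18.
Pigeonhole: the 19th integer has to be the second member of some pair, so 18 + 1 = 19.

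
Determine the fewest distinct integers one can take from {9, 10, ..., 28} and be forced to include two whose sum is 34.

13

Group the elements by complementary pair {x, 34−x}: {9,25}, {10,24}, {11,23}, …, giving 8 two-element pairs; the single value 17 (it cannot pair with itself since the integers are distinct); and 3 integers whose partner 34−x falls outside [9,28].
Pigeonhole: treating each of those 12 groups as a pigeonhole, one can pick one integer per group — 12 integers — with no two summing to 34.
The 13th integer lands in an occupied pair, forcing a sum of 34.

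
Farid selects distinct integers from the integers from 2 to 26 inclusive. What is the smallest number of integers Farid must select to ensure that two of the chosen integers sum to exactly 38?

19

A set avoiding the sum 38 can contain at most one of each pair {x, 38−x}, plus the 11 elements whose complement lies outside the range or equal to its own complement.
The integers 2, …, 19 (18 of them) are such a set: any two sum to at least 2+3 = 5 and at most 18+19 = 37 < 38.
Any 19th integer completes one of the 7 pairs, so 19 choices force a sum of 38.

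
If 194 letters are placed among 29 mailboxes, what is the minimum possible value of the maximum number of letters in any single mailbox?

7

Pigeonhole: the 29 mailboxes are the holes and the 194 letters are the pigeons.
If every mailbox held at most 6 letters, the total would be at most 29 × 6 = 174, which is less than 194.
So some mailbox holds at least ⌈194/29⌉ = 7 letters.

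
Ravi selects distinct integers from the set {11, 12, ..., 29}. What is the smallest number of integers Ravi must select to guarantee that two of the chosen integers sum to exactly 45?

13

Two chosen integers sum to 45 exactly when both halves of some pair {x, 45−x} with 16 ≤ x ≤ 45−x ≤ 29 are chosen — 7 such pairs.
The remaining 5 elements (those with no distinct partner in range) can never complete a 45-sum, so the worst case takes all of them and one from each pair: 5 + 7 = 12.
Pigeonhole: the 13th integer has to be the second member of some pair, so 12 + 1 = 13.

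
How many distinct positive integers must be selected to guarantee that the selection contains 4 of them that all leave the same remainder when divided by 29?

Pigeonhole: the 29 residue classes mod 29 are the pigeonholes.
With 87 integers one could put 3 in each residue class and have no class reach 4.
The 88th integer pushes some class to 4, so 29·3 + 1 = 88.

88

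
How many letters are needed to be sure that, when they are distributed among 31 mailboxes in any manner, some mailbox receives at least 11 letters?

311

With 310 letters one could put exactly 10 in each of the 31 mailboxes, and no mailbox would reach 11.
One more letter must land in a mailbox that already has 10, giving it 11.
So 31 × 10 + 1 = 311 letters are required.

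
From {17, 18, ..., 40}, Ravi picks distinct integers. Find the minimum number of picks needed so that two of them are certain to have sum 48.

Two chosen integers sum to 48 exactly when both halves of some pair {x, 48−x} with 17 ≤ x ≤ 48−x ≤ 31 are chosen — 7 such pairs.
The remaining 10 elements (those with no distinct partner in range) can never complete a 48-sum, so the worst case takes all of them and one from each pair: 10 + 7 = 17.
The 18th integer has to be the second member of some pair, so 17 + 1 = 18.

18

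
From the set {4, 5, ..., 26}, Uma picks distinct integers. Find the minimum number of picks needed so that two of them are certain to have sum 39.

17

Two chosen integers sum to 39 exactly when both halves of some pair {x, 39−x} with 13 ≤ x ≤ 39−x ≤ 26 are chosen — 7 such pairs.
The remaining 9 elements (those with no distinct partner in range) can never complete a 39-sum, so the worst case takes all of them and one from each pair: 9 + 7 = 16.
The 17th integer has to be the second member of some pair, so 16 + 1 = 17.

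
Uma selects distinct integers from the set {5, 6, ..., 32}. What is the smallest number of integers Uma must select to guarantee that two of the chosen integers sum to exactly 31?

A set avoiding the sum 31 can contain at most one of each pair {x, 31−x}, plus the 6 elements whose complement lies outside the range.
The integers 16, …, 32 (17 of them) are such a set: any two sum to at least 16+17 = 33 > 31.
Any 18th integer completes one of the 11 pairs, so 18 choices force a sum of 31.

18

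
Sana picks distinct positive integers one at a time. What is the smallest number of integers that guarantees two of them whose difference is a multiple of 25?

Integers whose pairwise differences are multiples of 25 are exactly those sharing a remainder mod 25. The 25 residue classes mod 25 are the pigeonholes.
With 25 integers one could put 1 in each residue class and have no class reach 2.
The 26th integer pushes some class to 2, so 25·1 + 1 = 26.

26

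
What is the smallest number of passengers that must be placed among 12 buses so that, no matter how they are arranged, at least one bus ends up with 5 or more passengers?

With 48 passengers one could put exactly 4 in each of the 12 buses, and no bus would reach 5.
One more passenger must land in a bus that already has 4, giving it 5.
So 12 × 4 + 1 = 49 passengers are required.

49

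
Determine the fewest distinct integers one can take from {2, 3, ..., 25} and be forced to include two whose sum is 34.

Two chosen integers sum to 34 exactly when both halves of some pair {x, 34−x} with 9 ≤ x ≤ 34−x ≤ 25 are chosen — 8 such pairs.
The remaining 8 elements (those with no distinct partner in range) can never complete a 34-sum, so the worst case takes all of them and one from each pair: 8 + 8 = 16.
The 17th integer has to be the second member of some pair, so 16 + 1 = 17.

17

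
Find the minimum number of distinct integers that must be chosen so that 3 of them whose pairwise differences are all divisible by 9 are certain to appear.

19

Integers whose pairwise differences are multiples of 9 are exactly those sharing a remainder mod 9. By pigeonhole, the 9 residue classes mod 9 are the pigeonholes.
With 18 integers one could put 2 in each residue class and have no class reach 3.
The 19th integer pushes some class to 3, so 9·2 + 1 = 19.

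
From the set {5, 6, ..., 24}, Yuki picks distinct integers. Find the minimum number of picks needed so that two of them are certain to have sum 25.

Group the elements by complementary pair {x, 25−x}: {5,20}, {6,19}, {7,18}, …, giving 8 two-element pairs and 4 integers whose partner 25−x falls outside [5,24].
By the pigeonhole principle, treating each of those 12 groups as a pigeonhole, one can pick one integer per group — 12 integers — with no two summing to 25.
The 13th integer lands in an occupied pair, forcing a sum of 25.

13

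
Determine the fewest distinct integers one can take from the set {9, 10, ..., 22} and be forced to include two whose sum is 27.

10

A set avoiding the sum 27 can contain at most one of each pair {x, 27−x}, plus the 4 elements whose complement lies outside the range.
The integers 14, …, 22 (9 of them) are such a set: any two sum to at least 14+15 = 29 > 27.
By pigeonhole, any 10th integer completes one of the 5 pairs, so 10 choices force a sum of 27.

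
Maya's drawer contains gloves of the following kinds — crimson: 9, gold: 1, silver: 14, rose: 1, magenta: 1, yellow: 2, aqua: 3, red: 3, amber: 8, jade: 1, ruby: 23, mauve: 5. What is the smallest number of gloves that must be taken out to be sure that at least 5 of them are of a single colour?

33

An adversary could hand out at most 4 gloves per colour (7 colours run out sooner): 4 + 1 + 4 + 1 + 1 + 2 + 3 + 3 + 4 + 1 + 4 + 4 = 32 gloves and still no colour has 5.
By the pigeonhole principle, one more glove lands in a colour already at 4, so 33 draws are enough and 32 are not.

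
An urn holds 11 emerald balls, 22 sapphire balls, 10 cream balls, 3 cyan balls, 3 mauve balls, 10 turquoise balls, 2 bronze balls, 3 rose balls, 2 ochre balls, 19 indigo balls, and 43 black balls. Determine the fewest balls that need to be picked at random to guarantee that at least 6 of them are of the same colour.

44

Pigeonhole: put each drawn ball into a box by colour. The largest draw with every box below 6 takes min(count, 5) from each colour; colours with fewer than 5 contribute all they have.
Σ min(cᵢ, 5) = 5 + 5 + 5 + 3 + 3 + 5 + 2 + 3 + 2 + 5 + 5 = 43.
Draw number 43 + 1 = 44 must push one box to 6.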